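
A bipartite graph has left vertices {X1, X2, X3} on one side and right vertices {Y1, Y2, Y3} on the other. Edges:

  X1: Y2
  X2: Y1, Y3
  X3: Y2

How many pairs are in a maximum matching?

2

Unit-capacity flow: source→left, listed edges, right→sink; max matching = max flow.
Augmenting path X1→Y2 (+1); matched 1.
Augmenting path X2→Y1 (+1); matched 2.
No augmenting path remains; maximum matching = 2.
König certificate: {X2, Y2} is a vertex cover of size 2 (every listed pair touches it), so no matching can be larger.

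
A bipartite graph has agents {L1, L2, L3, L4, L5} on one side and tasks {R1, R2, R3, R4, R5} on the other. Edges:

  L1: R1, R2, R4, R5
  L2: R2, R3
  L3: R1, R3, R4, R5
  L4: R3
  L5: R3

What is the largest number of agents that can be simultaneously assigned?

Unit-capacity flow: source→left, listed edges, right→sink; max matching = max flow.
Augmenting path L1→R1 (+1); matched 1.
Augmenting path L2→R2 (+1); matched 2.
Augmenting path L3→R3 (+1); matched 3.
Augmenting path L4→R3→L3→R4 (+1); matched 4.
No augmenting path remains; maximum matching = 4.
König certificate: {L1, L2, L3, R3} is a vertex cover of size 4 (every listed pair touches it), so no matching can be larger.

4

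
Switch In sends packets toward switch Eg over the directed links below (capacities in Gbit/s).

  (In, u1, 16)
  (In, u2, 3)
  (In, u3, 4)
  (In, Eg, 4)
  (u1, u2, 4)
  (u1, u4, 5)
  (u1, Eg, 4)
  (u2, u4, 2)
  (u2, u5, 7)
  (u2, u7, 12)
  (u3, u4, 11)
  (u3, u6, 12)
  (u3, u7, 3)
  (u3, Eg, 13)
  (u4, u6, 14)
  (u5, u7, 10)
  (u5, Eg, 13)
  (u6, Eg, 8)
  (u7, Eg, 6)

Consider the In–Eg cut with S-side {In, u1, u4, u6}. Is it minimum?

No — its capacity is 27, but the minimum cut has capacity 24.

Given cut capacity: 3 + 4 + 4 + 4 + 4 + 8 = 27.
Augment In→Eg: bottleneck 4, flow now 4.
Augment In→u1→Eg: bottleneck 4, flow now 8.
Augment In→u3→Eg: bottleneck 4, flow now 12.
Augment In→u2→u5→Eg: bottleneck 3, flow now 15.
Augment In→u1→u2→u5→Eg: bottleneck 4, flow now 19.
Augment In→u1→u4→u6→Eg: bottleneck 5, flow now 24.
No augmenting path remains; maximum flow = 24.
In the residual graph, reachable from In: {In, u1}.
Min-cut edges: In→u2 (3), In→u3 (4), In→Eg (4), u1→u2 (4), u1→u4 (5), u1→Eg (4); capacity 3 + 4 + 4 + 4 + 5 + 4 = 24.
Cut capacity 27 exceeds the max flow 24, so it is not minimum.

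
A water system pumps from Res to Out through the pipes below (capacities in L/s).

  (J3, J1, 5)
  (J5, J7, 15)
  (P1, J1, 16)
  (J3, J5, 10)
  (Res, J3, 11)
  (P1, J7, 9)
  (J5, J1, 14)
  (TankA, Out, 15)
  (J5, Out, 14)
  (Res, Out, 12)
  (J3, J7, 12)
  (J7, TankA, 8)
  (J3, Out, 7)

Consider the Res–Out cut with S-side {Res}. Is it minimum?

Yes — it is a minimum cut (capacity 23).

Given cut capacity: 11 + 12 = 23.
Augment Res→Out: bottleneck 12, flow now 12.
Augment Res→J3→Out: bottleneck 7, flow now 19.
Augment Res→J3→J5→Out: bottleneck 4, flow now 23.
No augmenting path remains; maximum flow = 23.
Cut capacity 23 equals the max flow, so it is a minimum cut.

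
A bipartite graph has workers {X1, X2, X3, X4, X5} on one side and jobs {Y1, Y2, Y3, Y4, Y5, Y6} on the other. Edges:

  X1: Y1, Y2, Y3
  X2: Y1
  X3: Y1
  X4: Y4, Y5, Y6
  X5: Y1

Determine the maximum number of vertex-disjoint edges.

Unit-capacity flow: source→left, listed edges, right→sink; max matching = max flow.
Augmenting path X1→Y1 (+1); matched 1.
Augmenting path X4→Y4 (+1); matched 2.
Augmenting path X2→Y1→X1→Y2 (+1); matched 3.
No augmenting path remains; maximum matching = 3.
König certificate: {X1, X4, Y1} is a vertex cover of size 3 (every listed pair touches it), so no matching can be larger.

3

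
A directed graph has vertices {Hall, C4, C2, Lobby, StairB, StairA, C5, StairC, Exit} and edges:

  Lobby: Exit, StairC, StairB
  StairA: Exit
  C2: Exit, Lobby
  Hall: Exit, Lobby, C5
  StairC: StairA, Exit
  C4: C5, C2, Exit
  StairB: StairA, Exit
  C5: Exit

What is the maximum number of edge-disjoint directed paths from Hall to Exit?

3

Assign every edge capacity 1; by Menger, the answer equals the max flow.
Path Hall→Exit (+1); total 1.
Path Hall→Lobby→Exit (+1); total 2.
Path Hall→C5→Exit (+1); total 3.
No residual Hall→Exit path; max flow = 3.
Certifying cut of size 3: {Hall→C5, Hall→Exit, Hall→Lobby}.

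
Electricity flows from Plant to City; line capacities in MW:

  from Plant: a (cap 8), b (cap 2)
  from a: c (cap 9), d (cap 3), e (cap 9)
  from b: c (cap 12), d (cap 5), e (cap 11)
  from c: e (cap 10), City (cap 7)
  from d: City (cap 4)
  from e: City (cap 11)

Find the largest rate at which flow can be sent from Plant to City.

10

Augment Plant→a→c→City: bottleneck 7, flow now 7.
Augment Plant→a→d→City: bottleneck 1, flow now 8.
Augment Plant→b→d→City: bottleneck 2, flow now 10.
No augmenting path remains; maximum flow = 10.
In the residual graph, reachable from Plant: {Plant}.
Min-cut edges: Plant→a (8), Plant→b (2); capacity 8 + 2 = 10.
This cut is saturated, so no flow can exceed 10.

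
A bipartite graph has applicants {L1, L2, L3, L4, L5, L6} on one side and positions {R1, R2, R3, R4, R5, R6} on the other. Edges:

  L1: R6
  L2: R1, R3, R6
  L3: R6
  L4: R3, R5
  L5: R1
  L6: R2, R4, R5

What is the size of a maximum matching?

5

Unit-capacity flow: source→left, listed edges, right→sink; max matching = max flow.
Augmenting path L1→R6 (+1); matched 1.
Augmenting path L2→R1 (+1); matched 2.
Augmenting path L4→R3 (+1); matched 3.
Augmenting path L6→R2 (+1); matched 4.
Augmenting path L5→R1→L2→R3→L4→R5 (+1); matched 5.
No augmenting path remains; maximum matching = 5.
König certificate: {L2, L4, L5, L6, R6} is a vertex cover of size 5 (every listed pair touches it), so no matching can be larger.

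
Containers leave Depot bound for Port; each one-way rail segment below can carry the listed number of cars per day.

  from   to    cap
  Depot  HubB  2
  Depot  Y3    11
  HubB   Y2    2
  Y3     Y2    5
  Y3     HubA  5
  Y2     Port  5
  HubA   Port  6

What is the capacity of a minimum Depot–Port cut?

Augment Depot→HubB→Y2→Port: bottleneck 2, flow now 2.
Augment Depot→Y3→Y2→Port: bottleneck 3, flow now 5.
Augment Depot→Y3→HubA→Port: bottleneck 5, flow now 10.
No augmenting path remains; maximum flow = 10.
By max-flow min-cut, the minimum cut capacity equals the max flow.
In the residual graph, reachable from Depot: {Depot, HubB, Y3, Y2}.
Min-cut edges: Y3→HubA (5), Y2→Port (5); capacity 5 + 5 = 10.

10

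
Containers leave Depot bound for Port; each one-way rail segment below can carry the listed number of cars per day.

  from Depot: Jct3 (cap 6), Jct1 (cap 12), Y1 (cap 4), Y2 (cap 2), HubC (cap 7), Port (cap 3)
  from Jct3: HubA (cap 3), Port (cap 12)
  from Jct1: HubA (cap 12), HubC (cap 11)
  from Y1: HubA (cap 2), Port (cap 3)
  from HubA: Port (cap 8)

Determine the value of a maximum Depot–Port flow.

Augment Depot→Port: bottleneck 3, flow now 3.
Augment Depot→Jct3→Port: bottleneck 6, flow now 9.
Augment Depot→Y1→Port: bottleneck 3, flow now 12.
Augment Depot→Jct1→HubA→Port: bottleneck 8, flow now 20.
No augmenting path remains; maximum flow = 20.
In the residual graph, reachable from Depot: {Depot, Jct1, Y1, Y2, HubA, HubC}.
Min-cut edges: Depot→Jct3 (6), Depot→Port (3), Y1→Port (3), HubA→Port (8); capacity 6 + 3 + 3 + 8 = 20.
This cut is saturated, so no flow can exceed 20.

20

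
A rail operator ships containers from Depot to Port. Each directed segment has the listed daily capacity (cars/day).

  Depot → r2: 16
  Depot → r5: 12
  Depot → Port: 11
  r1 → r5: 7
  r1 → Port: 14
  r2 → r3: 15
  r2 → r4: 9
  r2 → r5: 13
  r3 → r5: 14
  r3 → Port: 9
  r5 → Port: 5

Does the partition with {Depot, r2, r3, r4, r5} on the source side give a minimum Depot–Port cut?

Given cut capacity: 11 + 9 + 5 = 25.
Augment Depot→Port: bottleneck 11, flow now 11.
Augment Depot→r5→Port: bottleneck 5, flow now 16.
Augment Depot→r2→r3→Port: bottleneck 9, flow now 25.
No augmenting path remains; maximum flow = 25.
Cut capacity 25 equals the max flow, so it is a minimum cut.

Yes — it is a minimum cut (capacity 25).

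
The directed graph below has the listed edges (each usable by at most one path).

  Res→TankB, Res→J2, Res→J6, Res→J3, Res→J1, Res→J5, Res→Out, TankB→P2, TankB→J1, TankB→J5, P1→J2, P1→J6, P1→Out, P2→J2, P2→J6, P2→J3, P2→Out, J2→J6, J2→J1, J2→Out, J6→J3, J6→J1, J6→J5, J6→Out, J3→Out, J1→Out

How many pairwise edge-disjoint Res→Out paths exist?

6

Assign every edge capacity 1; by Menger, the answer equals the max flow.
Path Res→Out (+1); total 1.
Path Res→J2→Out (+1); total 2.
Path Res→J6→Out (+1); total 3.
Path Res→J3→Out (+1); total 4.
Path Res→J1→Out (+1); total 5.
Path Res→TankB→P2→Out (+1); total 6.
No residual Res→Out path; max flow = 6.
Certifying cut of size 6: {Res→J1, Res→J2, Res→J3, Res→J6, Res→Out, Res→TankB}.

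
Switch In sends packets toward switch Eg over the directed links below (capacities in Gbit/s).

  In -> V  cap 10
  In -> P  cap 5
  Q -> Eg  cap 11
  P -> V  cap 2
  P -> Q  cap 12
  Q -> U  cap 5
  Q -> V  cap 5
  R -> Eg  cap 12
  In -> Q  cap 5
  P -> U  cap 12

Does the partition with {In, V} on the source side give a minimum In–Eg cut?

Given cut capacity: 5 + 5 = 10.
Augment In→Q→Eg: bottleneck 5, flow now 5.
Augment In→P→Q→Eg: bottleneck 5, flow now 10.
No augmenting path remains; maximum flow = 10.
Cut capacity 10 equals the max flow, so it is a minimum cut.

Yes — it is a minimum cut (capacity 10).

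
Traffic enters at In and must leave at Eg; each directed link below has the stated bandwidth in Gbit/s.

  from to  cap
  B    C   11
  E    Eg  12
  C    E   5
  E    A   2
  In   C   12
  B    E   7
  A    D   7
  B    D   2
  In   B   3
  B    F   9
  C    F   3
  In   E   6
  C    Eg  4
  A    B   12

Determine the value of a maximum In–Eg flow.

Augment In→C→Eg: bottleneck 4, flow now 4.
Augment In→E→Eg: bottleneck 6, flow now 10.
Augment In→B→E→Eg: bottleneck 3, flow now 13.
Augment In→C→E→Eg: bottleneck 3, flow now 16.
No augmenting path remains; maximum flow = 16.
In the residual graph, reachable from In: {In, A, B, C, D, E, F}.
Min-cut edges: C→Eg (4), E→Eg (12); capacity 4 + 12 = 16.
This cut is saturated, so no flow can exceed 16.

16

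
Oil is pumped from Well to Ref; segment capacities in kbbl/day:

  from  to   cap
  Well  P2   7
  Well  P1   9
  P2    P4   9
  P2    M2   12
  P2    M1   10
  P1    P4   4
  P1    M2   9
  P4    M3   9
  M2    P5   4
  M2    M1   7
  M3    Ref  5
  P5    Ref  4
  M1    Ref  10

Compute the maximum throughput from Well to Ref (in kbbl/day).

16

Augment Well→P2→M1→Ref: bottleneck 7, flow now 7.
Augment Well→P1→P4→M3→Ref: bottleneck 4, flow now 11.
Augment Well→P1→M2→P5→Ref: bottleneck 4, flow now 15.
Augment Well→P1→M2→M1→Ref: bottleneck 1, flow now 16.
No augmenting path remains; maximum flow = 16.
In the residual graph, reachable from Well: {Well}.
Min-cut edges: Well→P2 (7), Well→P1 (9); capacity 7 + 9 = 16.
This cut is saturated, so no flow can exceed 16.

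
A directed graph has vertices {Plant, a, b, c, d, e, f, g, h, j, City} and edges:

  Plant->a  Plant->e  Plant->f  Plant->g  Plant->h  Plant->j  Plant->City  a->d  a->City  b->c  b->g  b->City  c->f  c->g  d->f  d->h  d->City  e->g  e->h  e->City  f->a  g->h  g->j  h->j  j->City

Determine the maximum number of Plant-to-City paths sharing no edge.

Assign every edge capacity 1; by Menger, the answer equals the max flow.
Path Plant→City (+1); total 1.
Path Plant→a→City (+1); total 2.
Path Plant→e→City (+1); total 3.
Path Plant→j→City (+1); total 4.
Path Plant→f→a→d→City (+1); total 5.
No residual Plant→City path; max flow = 5.
Certifying cut of size 5: {Plant→City, Plant→a, Plant→e, Plant→f, j→City}.

5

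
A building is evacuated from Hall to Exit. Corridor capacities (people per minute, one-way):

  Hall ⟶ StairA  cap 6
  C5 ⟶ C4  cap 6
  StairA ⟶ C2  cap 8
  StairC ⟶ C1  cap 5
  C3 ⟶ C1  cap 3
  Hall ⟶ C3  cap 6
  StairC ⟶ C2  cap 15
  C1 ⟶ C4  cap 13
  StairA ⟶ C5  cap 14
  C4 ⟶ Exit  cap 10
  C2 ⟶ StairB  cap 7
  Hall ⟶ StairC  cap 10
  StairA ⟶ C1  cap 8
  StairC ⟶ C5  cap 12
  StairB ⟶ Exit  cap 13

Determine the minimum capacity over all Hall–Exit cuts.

Augment Hall→StairA→C5→C4→Exit: bottleneck 6, flow now 6.
Augment Hall→C3→C1→C4→Exit: bottleneck 3, flow now 9.
Augment Hall→StairC→C2→StairB→Exit: bottleneck 7, flow now 16.
Augment Hall→StairC→C1→C4→Exit: bottleneck 1, flow now 17.
No augmenting path remains; maximum flow = 17.
By max-flow min-cut, the minimum cut capacity equals the max flow.
In the residual graph, reachable from Hall: {Hall, StairA, C3, StairC, C5, C2, C1, C4}.
Min-cut edges: C2→StairB (7), C4→Exit (10); capacity 7 + 10 = 17.

17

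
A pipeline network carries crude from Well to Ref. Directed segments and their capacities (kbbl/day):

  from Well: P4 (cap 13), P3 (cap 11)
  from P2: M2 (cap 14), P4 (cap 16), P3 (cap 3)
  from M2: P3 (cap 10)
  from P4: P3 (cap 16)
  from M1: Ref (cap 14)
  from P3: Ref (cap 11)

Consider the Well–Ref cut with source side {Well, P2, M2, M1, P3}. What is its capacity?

54

Edges leaving {Well, P2, M2, M1, P3}: Well→P4 (13), P2→P4 (16), M1→Ref (14), P3→Ref (11).
Cut capacity = 13 + 16 + 14 + 11 = 54.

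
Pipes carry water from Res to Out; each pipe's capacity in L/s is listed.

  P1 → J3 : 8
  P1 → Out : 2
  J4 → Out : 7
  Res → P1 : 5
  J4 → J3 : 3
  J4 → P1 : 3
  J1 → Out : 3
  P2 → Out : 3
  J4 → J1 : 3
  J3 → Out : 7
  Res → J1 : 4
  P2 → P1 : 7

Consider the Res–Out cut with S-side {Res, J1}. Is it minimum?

Given cut capacity: 5 + 3 = 8.
Augment Res→J1→Out: bottleneck 3, flow now 3.
Augment Res→P1→Out: bottleneck 2, flow now 5.
Augment Res→P1→J3→Out: bottleneck 3, flow now 8.
No augmenting path remains; maximum flow = 8.
Cut capacity 8 equals the max flow, so it is a minimum cut.

Yes — it is a minimum cut (capacity 8).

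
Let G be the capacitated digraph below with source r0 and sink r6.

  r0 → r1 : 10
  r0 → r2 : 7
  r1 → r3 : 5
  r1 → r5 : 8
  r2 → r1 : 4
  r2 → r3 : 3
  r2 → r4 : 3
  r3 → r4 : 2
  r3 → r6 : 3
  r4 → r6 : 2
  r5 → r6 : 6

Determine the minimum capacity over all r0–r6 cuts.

11

Augment r0→r1→r3→r6: bottleneck 3, flow now 3.
Augment r0→r1→r5→r6: bottleneck 6, flow now 9.
Augment r0→r2→r4→r6: bottleneck 2, flow now 11.
No augmenting path remains; maximum flow = 11.
By max-flow min-cut, the minimum cut capacity equals the max flow.
In the residual graph, reachable from r0: {r0, r1, r2, r3, r4, r5}.
Min-cut edges: r3→r6 (3), r4→r6 (2), r5→r6 (6); capacity 3 + 2 + 6 = 11.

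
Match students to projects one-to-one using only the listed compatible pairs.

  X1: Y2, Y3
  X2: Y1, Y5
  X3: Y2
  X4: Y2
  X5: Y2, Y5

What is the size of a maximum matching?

4

Unit-capacity flow: source→left, listed edges, right→sink; max matching = max flow.
Augmenting path X1→Y2 (+1); matched 1.
Augmenting path X2→Y1 (+1); matched 2.
Augmenting path X5→Y5 (+1); matched 3.
Augmenting path X3→Y2→X1→Y3 (+1); matched 4.
No augmenting path remains; maximum matching = 4.
König certificate: {X1, X2, X5, Y2} is a vertex cover of size 4 (every listed pair touches it), so no matching can be larger.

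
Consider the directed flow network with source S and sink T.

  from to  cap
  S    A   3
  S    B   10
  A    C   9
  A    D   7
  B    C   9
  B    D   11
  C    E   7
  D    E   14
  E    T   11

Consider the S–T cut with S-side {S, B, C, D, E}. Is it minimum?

Given cut capacity: 3 + 11 = 14.
Augment S→A→C→E→T: bottleneck 3, flow now 3.
Augment S→B→C→E→T: bottleneck 4, flow now 7.
Augment S→B→D→E→T: bottleneck 4, flow now 11.
No augmenting path remains; maximum flow = 11.
In the residual graph, reachable from S: {S, A, B, C, D, E}.
Min-cut edges: E→T (11); capacity 11 = 11.
Cut capacity 14 exceeds the max flow 11, so it is not minimum.

No — its capacity is 14, but the minimum cut has capacity 11.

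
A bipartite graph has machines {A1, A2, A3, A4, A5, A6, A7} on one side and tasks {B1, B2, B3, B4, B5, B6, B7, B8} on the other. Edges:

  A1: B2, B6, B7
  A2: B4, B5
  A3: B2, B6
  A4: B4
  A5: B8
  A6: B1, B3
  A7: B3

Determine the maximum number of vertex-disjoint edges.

7

Unit-capacity flow: source→left, listed edges, right→sink; max matching = max flow.
Augmenting path A1→B2 (+1); matched 1.
Augmenting path A2→B4 (+1); matched 2.
Augmenting path A3→B6 (+1); matched 3.
Augmenting path A5→B8 (+1); matched 4.
Augmenting path A6→B1 (+1); matched 5.
Augmenting path A7→B3 (+1); matched 6.
Augmenting path A4→B4→A2→B5 (+1); matched 7.
No augmenting path remains; maximum matching = 7.
König certificate: {A1, A2, A3, A4, A5, A6, A7} is a vertex cover of size 7 (every listed pair touches it), so no matching can be larger.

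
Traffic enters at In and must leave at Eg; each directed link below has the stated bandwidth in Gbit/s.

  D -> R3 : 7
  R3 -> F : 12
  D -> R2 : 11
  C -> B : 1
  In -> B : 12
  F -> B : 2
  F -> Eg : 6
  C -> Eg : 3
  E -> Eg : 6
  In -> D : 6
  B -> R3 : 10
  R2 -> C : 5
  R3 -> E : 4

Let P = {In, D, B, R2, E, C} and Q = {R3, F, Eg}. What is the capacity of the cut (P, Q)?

26

Edges leaving {In, D, B, R2, E, C}: D→R3 (7), B→R3 (10), E→Eg (6), C→Eg (3).
Cut capacity = 7 + 10 + 6 + 3 = 26.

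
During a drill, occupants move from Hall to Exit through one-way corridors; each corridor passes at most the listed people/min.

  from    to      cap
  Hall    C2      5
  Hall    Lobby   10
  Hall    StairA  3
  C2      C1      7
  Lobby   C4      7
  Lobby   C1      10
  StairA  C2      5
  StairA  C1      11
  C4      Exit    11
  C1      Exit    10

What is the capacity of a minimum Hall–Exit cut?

Augment Hall→C2→C1→Exit: bottleneck 5, flow now 5.
Augment Hall→Lobby→C4→Exit: bottleneck 7, flow now 12.
Augment Hall→Lobby→C1→Exit: bottleneck 3, flow now 15.
Augment Hall→StairA→C1→Exit: bottleneck 2, flow now 17.
No augmenting path remains; maximum flow = 17.
By max-flow min-cut, the minimum cut capacity equals the max flow.
In the residual graph, reachable from Hall: {Hall, C2, Lobby, StairA, C1}.
Min-cut edges: Lobby→C4 (7), C1→Exit (10); capacity 7 + 10 = 17.

17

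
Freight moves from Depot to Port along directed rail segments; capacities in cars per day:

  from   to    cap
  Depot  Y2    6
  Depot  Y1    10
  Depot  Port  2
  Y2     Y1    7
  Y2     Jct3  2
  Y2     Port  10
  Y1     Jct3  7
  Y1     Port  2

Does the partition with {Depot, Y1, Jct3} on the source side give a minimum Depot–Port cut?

Given cut capacity: 6 + 2 + 2 = 10.
Augment Depot→Port: bottleneck 2, flow now 2.
Augment Depot→Y2→Port: bottleneck 6, flow now 8.
Augment Depot→Y1→Port: bottleneck 2, flow now 10.
No augmenting path remains; maximum flow = 10.
Cut capacity 10 equals the max flow, so it is a minimum cut.

Yes — it is a minimum cut (capacity 10).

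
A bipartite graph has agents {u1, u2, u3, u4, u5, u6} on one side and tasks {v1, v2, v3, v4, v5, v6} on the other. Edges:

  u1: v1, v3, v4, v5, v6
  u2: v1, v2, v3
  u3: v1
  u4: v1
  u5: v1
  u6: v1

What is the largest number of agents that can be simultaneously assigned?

3

Unit-capacity flow: source→left, listed edges, right→sink; max matching = max flow.
Augmenting path u1→v1 (+1); matched 1.
Augmenting path u2→v2 (+1); matched 2.
Augmenting path u3→v1→u1→v3 (+1); matched 3.
No augmenting path remains; maximum matching = 3.
König certificate: {u1, u2, v1} is a vertex cover of size 3 (every listed pair touches it), so no matching can be larger.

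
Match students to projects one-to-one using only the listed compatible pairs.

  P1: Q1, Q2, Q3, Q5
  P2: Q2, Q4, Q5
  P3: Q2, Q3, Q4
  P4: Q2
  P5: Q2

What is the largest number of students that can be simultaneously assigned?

4

Unit-capacity flow: source→left, listed edges, right→sink; max matching = max flow.
Augmenting path P1→Q1 (+1); matched 1.
Augmenting path P2→Q2 (+1); matched 2.
Augmenting path P3→Q3 (+1); matched 3.
Augmenting path P4→Q2→P2→Q4 (+1); matched 4.
No augmenting path remains; maximum matching = 4.
König certificate: {P1, P2, P3, Q2} is a vertex cover of size 4 (every listed pair touches it), so no matching can be larger.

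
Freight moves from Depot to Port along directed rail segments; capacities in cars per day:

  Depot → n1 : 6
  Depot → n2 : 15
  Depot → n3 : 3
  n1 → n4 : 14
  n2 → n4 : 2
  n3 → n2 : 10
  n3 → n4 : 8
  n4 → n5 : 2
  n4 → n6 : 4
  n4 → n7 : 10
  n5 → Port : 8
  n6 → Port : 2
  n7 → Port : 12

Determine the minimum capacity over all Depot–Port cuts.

11

Augment Depot→n1→n4→n5→Port: bottleneck 2, flow now 2.
Augment Depot→n1→n4→n6→Port: bottleneck 2, flow now 4.
Augment Depot→n1→n4→n7→Port: bottleneck 2, flow now 6.
Augment Depot→n2→n4→n7→Port: bottleneck 2, flow now 8.
Augment Depot→n3→n4→n7→Port: bottleneck 3, flow now 11.
No augmenting path remains; maximum flow = 11.
By max-flow min-cut, the minimum cut capacity equals the max flow.
In the residual graph, reachable from Depot: {Depot, n2}.
Min-cut edges: Depot→n1 (6), Depot→n3 (3), n2→n4 (2); capacity 6 + 3 + 2 = 11.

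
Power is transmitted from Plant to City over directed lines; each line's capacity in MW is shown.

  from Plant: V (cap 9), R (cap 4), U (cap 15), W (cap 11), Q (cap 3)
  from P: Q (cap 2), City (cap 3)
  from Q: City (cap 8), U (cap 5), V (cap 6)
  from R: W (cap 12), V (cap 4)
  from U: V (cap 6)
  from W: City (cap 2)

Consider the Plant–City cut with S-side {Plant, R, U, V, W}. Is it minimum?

Yes — it is a minimum cut (capacity 5).

Given cut capacity: 3 + 2 = 5.
Augment Plant→Q→City: bottleneck 3, flow now 3.
Augment Plant→W→City: bottleneck 2, flow now 5.
No augmenting path remains; maximum flow = 5.
Cut capacity 5 equals the max flow, so it is a minimum cut.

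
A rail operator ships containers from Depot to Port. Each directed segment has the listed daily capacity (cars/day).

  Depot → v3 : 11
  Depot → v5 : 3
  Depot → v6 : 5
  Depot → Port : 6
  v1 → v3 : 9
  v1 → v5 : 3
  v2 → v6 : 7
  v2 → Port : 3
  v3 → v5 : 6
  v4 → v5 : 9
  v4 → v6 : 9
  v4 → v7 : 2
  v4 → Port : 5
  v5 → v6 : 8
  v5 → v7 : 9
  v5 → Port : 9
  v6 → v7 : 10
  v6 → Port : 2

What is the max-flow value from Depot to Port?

17

Augment Depot→Port: bottleneck 6, flow now 6.
Augment Depot→v5→Port: bottleneck 3, flow now 9.
Augment Depot→v6→Port: bottleneck 2, flow now 11.
Augment Depot→v3→v5→Port: bottleneck 6, flow now 17.
No augmenting path remains; maximum flow = 17.
In the residual graph, reachable from Depot: {Depot, v3, v6, v7}.
Min-cut edges: Depot→v5 (3), Depot→Port (6), v3→v5 (6), v6→Port (2); capacity 3 + 6 + 6 + 2 = 17.
This cut is saturated, so no flow can exceed 17.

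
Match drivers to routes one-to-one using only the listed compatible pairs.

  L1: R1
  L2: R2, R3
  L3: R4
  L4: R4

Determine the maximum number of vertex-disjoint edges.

3

Unit-capacity flow: source→left, listed edges, right→sink; max matching = max flow.
Augmenting path L1→R1 (+1); matched 1.
Augmenting path L2→R2 (+1); matched 2.
Augmenting path L3→R4 (+1); matched 3.
No augmenting path remains; maximum matching = 3.
König certificate: {L1, L2, R4} is a vertex cover of size 3 (every listed pair touches it), so no matching can be larger.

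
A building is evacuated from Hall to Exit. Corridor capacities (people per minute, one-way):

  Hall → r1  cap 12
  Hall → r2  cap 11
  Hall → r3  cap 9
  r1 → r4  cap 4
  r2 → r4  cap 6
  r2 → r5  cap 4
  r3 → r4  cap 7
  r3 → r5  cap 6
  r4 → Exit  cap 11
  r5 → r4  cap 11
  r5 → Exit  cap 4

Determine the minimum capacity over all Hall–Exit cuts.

15

Augment Hall→r1→r4→Exit: bottleneck 4, flow now 4.
Augment Hall→r2→r4→Exit: bottleneck 6, flow now 10.
Augment Hall→r2→r5→Exit: bottleneck 4, flow now 14.
Augment Hall→r3→r4→Exit: bottleneck 1, flow now 15.
No augmenting path remains; maximum flow = 15.
By max-flow min-cut, the minimum cut capacity equals the max flow.
In the residual graph, reachable from Hall: {Hall, r1, r2, r3, r4, r5}.
Min-cut edges: r4→Exit (11), r5→Exit (4); capacity 11 + 4 = 15.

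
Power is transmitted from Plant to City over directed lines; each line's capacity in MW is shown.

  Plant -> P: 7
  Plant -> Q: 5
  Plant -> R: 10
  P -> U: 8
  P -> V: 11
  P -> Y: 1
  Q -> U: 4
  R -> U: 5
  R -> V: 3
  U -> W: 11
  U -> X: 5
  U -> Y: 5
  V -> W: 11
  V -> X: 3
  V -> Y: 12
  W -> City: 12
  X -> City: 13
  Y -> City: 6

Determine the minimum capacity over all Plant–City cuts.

19

Augment Plant→P→Y→City: bottleneck 1, flow now 1.
Augment Plant→P→U→W→City: bottleneck 6, flow now 7.
Augment Plant→Q→U→W→City: bottleneck 4, flow now 11.
Augment Plant→R→U→W→City: bottleneck 1, flow now 12.
Augment Plant→R→U→X→City: bottleneck 4, flow now 16.
Augment Plant→R→V→W→City: bottleneck 1, flow now 17.
Augment Plant→R→V→X→City: bottleneck 2, flow now 19.
No augmenting path remains; maximum flow = 19.
By max-flow min-cut, the minimum cut capacity equals the max flow.
In the residual graph, reachable from Plant: {Plant, Q, R}.
Min-cut edges: Plant→P (7), Q→U (4), R→U (5), R→V (3); capacity 7 + 4 + 5 + 3 = 19.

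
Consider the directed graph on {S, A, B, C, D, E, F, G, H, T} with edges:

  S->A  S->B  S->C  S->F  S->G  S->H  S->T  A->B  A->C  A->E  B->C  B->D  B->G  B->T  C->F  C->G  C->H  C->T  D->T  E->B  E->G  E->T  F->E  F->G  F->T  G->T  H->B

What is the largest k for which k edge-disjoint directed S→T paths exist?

Assign every edge capacity 1; by Menger, the answer equals the max flow.
Path S→T (+1); total 1.
Path S→B→T (+1); total 2.
Path S→C→T (+1); total 3.
Path S→F→T (+1); total 4.
Path S→G→T (+1); total 5.
Path S→A→E→T (+1); total 6.
Path S→H→B→D→T (+1); total 7.
No residual S→T path; max flow = 7.
Certifying cut of size 7: {S→A, S→B, S→C, S→F, S→G, S→H, S→T}.

7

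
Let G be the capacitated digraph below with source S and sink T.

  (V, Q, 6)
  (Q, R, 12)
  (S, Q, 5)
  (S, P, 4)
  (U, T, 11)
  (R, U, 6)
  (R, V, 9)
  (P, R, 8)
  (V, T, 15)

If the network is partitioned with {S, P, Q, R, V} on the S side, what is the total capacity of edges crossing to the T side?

Edges leaving {S, P, Q, R, V}: R→U (6), V→T (15).
Cut capacity = 6 + 15 = 21.

21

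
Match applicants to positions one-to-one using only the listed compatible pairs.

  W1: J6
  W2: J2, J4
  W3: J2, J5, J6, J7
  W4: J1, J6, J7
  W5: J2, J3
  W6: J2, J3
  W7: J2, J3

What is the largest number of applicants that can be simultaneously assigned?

6

Unit-capacity flow: source→left, listed edges, right→sink; max matching = max flow.
Augmenting path W1→J6 (+1); matched 1.
Augmenting path W2→J2 (+1); matched 2.
Augmenting path W3→J5 (+1); matched 3.
Augmenting path W4→J1 (+1); matched 4.
Augmenting path W5→J3 (+1); matched 5.
Augmenting path W6→J2→W2→J4 (+1); matched 6.
No augmenting path remains; maximum matching = 6.
König certificate: {W1, W2, W3, W4, J2, J3} is a vertex cover of size 6 (every listed pair touches it), so no matching can be larger.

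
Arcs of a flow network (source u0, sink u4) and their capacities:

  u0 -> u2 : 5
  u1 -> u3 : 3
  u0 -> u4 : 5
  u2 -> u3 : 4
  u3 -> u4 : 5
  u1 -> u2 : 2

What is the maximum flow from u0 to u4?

9

Augment u0→u4: bottleneck 5, flow now 5.
Augment u0→u2→u3→u4: bottleneck 4, flow now 9.
No augmenting path remains; maximum flow = 9.
In the residual graph, reachable from u0: {u0, u2}.
Min-cut edges: u0→u4 (5), u2→u3 (4); capacity 5 + 4 = 9.
This cut is saturated, so no flow can exceed 9.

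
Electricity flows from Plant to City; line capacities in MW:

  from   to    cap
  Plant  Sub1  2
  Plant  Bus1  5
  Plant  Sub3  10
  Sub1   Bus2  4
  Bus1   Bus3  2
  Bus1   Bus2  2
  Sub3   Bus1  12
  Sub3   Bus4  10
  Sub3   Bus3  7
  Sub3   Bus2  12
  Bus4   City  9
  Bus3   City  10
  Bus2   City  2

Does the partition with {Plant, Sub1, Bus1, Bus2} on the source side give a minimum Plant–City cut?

Given cut capacity: 10 + 2 + 2 = 14.
Augment Plant→Sub1→Bus2→City: bottleneck 2, flow now 2.
Augment Plant→Bus1→Bus3→City: bottleneck 2, flow now 4.
Augment Plant→Sub3→Bus4→City: bottleneck 9, flow now 13.
Augment Plant→Sub3→Bus3→City: bottleneck 1, flow now 14.
No augmenting path remains; maximum flow = 14.
Cut capacity 14 equals the max flow, so it is a minimum cut.

Yes — it is a minimum cut (capacity 14).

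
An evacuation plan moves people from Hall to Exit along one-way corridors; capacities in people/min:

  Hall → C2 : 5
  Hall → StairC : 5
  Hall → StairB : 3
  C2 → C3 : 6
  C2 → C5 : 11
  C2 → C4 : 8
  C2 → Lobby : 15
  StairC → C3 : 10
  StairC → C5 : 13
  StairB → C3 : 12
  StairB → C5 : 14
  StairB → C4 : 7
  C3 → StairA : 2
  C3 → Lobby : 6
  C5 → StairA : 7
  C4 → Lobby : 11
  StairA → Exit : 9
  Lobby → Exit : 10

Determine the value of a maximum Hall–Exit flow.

Augment Hall→C2→Lobby→Exit: bottleneck 5, flow now 5.
Augment Hall→StairC→C3→StairA→Exit: bottleneck 2, flow now 7.
Augment Hall→StairC→C3→Lobby→Exit: bottleneck 3, flow now 10.
Augment Hall→StairB→C3→Lobby→Exit: bottleneck 2, flow now 12.
Augment Hall→StairB→C5→StairA→Exit: bottleneck 1, flow now 13.
No augmenting path remains; maximum flow = 13.
In the residual graph, reachable from Hall: {Hall}.
Min-cut edges: Hall→C2 (5), Hall→StairC (5), Hall→StairB (3); capacity 5 + 5 + 3 = 13.
This cut is saturated, so no flow can exceed 13.

13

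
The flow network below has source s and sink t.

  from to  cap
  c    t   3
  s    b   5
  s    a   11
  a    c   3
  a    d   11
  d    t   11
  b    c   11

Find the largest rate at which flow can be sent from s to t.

14

Augment s→a→c→t: bottleneck 3, flow now 3.
Augment s→a→d→t: bottleneck 8, flow now 11.
Augment s→b→c→a→d→t: bottleneck 3, flow now 14. (uses reverse residual edge)
No augmenting path remains; maximum flow = 14.
In the residual graph, reachable from s: {s, b, c}.
Min-cut edges: s→a (11), c→t (3); capacity 11 + 3 = 14.
This cut is saturated, so no flow can exceed 14.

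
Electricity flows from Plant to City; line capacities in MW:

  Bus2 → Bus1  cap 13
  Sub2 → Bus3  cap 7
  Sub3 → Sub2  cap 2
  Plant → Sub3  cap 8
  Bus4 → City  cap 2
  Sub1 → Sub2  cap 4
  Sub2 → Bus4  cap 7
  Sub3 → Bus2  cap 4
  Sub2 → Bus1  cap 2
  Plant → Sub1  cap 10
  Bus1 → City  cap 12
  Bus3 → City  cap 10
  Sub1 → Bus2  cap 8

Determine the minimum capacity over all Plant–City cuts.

Augment Plant→Sub3→Bus2→Bus1→City: bottleneck 4, flow now 4.
Augment Plant→Sub3→Sub2→Bus1→City: bottleneck 2, flow now 6.
Augment Plant→Sub1→Bus2→Bus1→City: bottleneck 6, flow now 12.
Augment Plant→Sub1→Sub2→Bus3→City: bottleneck 4, flow now 16.
No augmenting path remains; maximum flow = 16.
By max-flow min-cut, the minimum cut capacity equals the max flow.
In the residual graph, reachable from Plant: {Plant, Sub3}.
Min-cut edges: Plant→Sub1 (10), Sub3→Bus2 (4), Sub3→Sub2 (2); capacity 10 + 4 + 2 = 16.

16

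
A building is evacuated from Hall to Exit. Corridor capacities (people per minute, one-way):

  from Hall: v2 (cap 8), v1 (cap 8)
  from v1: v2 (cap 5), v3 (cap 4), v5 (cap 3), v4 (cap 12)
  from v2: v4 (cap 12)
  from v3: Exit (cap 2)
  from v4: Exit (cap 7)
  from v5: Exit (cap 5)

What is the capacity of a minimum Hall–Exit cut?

Augment Hall→v1→v3→Exit: bottleneck 2, flow now 2.
Augment Hall→v1→v4→Exit: bottleneck 6, flow now 8.
Augment Hall→v2→v4→Exit: bottleneck 1, flow now 9.
Augment Hall→v2→v4→v1→v5→Exit: bottleneck 3, flow now 12. (uses reverse residual edge)
No augmenting path remains; maximum flow = 12.
By max-flow min-cut, the minimum cut capacity equals the max flow.
In the residual graph, reachable from Hall: {Hall, v1, v2, v3, v4}.
Min-cut edges: v1→v5 (3), v3→Exit (2), v4→Exit (7); capacity 3 + 2 + 7 = 12.

12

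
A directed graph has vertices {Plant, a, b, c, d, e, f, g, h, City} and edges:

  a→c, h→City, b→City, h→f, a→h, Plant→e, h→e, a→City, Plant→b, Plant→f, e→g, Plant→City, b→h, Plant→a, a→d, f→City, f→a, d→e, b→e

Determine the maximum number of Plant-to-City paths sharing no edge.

4

Assign every edge capacity 1; by Menger, the answer equals the max flow.
Path Plant→City (+1); total 1.
Path Plant→a→City (+1); total 2.
Path Plant→b→City (+1); total 3.
Path Plant→f→City (+1); total 4.
No residual Plant→City path; max flow = 4.
Certifying cut of size 4: {Plant→City, Plant→a, Plant→b, Plant→f}.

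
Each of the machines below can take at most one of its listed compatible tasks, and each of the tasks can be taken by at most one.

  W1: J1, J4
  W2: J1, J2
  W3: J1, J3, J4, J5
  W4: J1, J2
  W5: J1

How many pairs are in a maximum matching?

Unit-capacity flow: source→left, listed edges, right→sink; max matching = max flow.
Augmenting path W1→J1 (+1); matched 1.
Augmenting path W2→J2 (+1); matched 2.
Augmenting path W3→J3 (+1); matched 3.
Augmenting path W4→J1→W1→J4 (+1); matched 4.
No augmenting path remains; maximum matching = 4.
König certificate: {W1, W3, J1, J2} is a vertex cover of size 4 (every listed pair touches it), so no matching can be larger.

4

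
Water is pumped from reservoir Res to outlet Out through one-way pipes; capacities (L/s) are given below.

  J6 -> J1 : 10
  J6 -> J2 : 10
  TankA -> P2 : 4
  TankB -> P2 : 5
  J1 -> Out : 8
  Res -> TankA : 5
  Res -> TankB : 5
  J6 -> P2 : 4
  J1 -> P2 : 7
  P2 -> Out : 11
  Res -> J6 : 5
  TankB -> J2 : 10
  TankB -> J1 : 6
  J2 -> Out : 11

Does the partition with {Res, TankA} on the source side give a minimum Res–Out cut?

Given cut capacity: 5 + 5 + 4 = 14.
Augment Res→J6→J1→Out: bottleneck 5, flow now 5.
Augment Res→TankA→P2→Out: bottleneck 4, flow now 9.
Augment Res→TankB→J1→Out: bottleneck 3, flow now 12.
Augment Res→TankB→P2→Out: bottleneck 2, flow now 14.
No augmenting path remains; maximum flow = 14.
Cut capacity 14 equals the max flow, so it is a minimum cut.

Yes — it is a minimum cut (capacity 14).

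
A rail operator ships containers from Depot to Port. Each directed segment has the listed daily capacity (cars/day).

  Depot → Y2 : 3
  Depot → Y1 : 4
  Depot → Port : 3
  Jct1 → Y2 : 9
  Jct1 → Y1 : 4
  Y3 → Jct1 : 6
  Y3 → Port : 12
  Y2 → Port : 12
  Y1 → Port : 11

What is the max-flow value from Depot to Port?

10

Augment Depot→Port: bottleneck 3, flow now 3.
Augment Depot→Y2→Port: bottleneck 3, flow now 6.
Augment Depot→Y1→Port: bottleneck 4, flow now 10.
No augmenting path remains; maximum flow = 10.
In the residual graph, reachable from Depot: {Depot}.
Min-cut edges: Depot→Y2 (3), Depot→Y1 (4), Depot→Port (3); capacity 3 + 4 + 3 = 10.
This cut is saturated, so no flow can exceed 10.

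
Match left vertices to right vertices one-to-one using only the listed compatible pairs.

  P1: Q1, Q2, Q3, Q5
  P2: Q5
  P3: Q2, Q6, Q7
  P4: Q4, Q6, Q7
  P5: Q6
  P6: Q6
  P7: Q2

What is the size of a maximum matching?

Unit-capacity flow: source→left, listed edges, right→sink; max matching = max flow.
Augmenting path P1→Q1 (+1); matched 1.
Augmenting path P2→Q5 (+1); matched 2.
Augmenting path P3→Q2 (+1); matched 3.
Augmenting path P4→Q4 (+1); matched 4.
Augmenting path P5→Q6 (+1); matched 5.
Augmenting path P7→Q2→P3→Q7 (+1); matched 6.
No augmenting path remains; maximum matching = 6.
König certificate: {P1, P2, P3, P4, P7, Q6} is a vertex cover of size 6 (every listed pair touches it), so no matching can be larger.

6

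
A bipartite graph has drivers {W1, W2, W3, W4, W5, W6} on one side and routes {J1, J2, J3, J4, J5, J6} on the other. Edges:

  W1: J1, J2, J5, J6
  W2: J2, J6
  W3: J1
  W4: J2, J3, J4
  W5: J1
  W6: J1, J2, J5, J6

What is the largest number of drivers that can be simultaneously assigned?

Unit-capacity flow: source→left, listed edges, right→sink; max matching = max flow.
Augmenting path W1→J1 (+1); matched 1.
Augmenting path W2→J2 (+1); matched 2.
Augmenting path W4→J3 (+1); matched 3.
Augmenting path W6→J5 (+1); matched 4.
Augmenting path W3→J1→W1→J6 (+1); matched 5.
No augmenting path remains; maximum matching = 5.
König certificate: {W1, W2, W4, W6, J1} is a vertex cover of size 5 (every listed pair touches it), so no matching can be larger.

5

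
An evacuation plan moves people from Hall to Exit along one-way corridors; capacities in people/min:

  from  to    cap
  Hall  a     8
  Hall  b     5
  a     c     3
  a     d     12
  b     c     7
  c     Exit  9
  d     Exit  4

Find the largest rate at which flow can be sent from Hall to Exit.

12

Augment Hall→a→c→Exit: bottleneck 3, flow now 3.
Augment Hall→a→d→Exit: bottleneck 4, flow now 7.
Augment Hall→b→c→Exit: bottleneck 5, flow now 12.
No augmenting path remains; maximum flow = 12.
In the residual graph, reachable from Hall: {Hall, a, d}.
Min-cut edges: Hall→b (5), a→c (3), d→Exit (4); capacity 5 + 3 + 4 = 12.
This cut is saturated, so no flow can exceed 12.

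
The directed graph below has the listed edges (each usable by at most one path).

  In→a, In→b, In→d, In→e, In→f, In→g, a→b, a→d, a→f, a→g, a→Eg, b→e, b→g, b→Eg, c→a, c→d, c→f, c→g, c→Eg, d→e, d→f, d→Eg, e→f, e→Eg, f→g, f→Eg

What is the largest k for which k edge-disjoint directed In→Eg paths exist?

Assign every edge capacity 1; by Menger, the answer equals the max flow.
Path In→a→Eg (+1); total 1.
Path In→b→Eg (+1); total 2.
Path In→d→Eg (+1); total 3.
Path In→e→Eg (+1); total 4.
Path In→f→Eg (+1); total 5.
No residual In→Eg path; max flow = 5.
Certifying cut of size 5: {In→a, In→b, In→d, In→e, In→f}.

5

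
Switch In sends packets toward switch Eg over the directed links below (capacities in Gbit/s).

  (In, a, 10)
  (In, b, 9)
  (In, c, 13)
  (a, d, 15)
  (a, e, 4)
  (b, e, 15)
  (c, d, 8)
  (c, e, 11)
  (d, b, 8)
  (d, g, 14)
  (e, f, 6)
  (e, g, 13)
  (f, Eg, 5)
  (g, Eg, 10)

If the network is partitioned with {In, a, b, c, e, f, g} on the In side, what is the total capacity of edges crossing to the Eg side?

Edges leaving {In, a, b, c, e, f, g}: a→d (15), c→d (8), f→Eg (5), g→Eg (10).
Cut capacity = 15 + 8 + 5 + 10 = 38.

38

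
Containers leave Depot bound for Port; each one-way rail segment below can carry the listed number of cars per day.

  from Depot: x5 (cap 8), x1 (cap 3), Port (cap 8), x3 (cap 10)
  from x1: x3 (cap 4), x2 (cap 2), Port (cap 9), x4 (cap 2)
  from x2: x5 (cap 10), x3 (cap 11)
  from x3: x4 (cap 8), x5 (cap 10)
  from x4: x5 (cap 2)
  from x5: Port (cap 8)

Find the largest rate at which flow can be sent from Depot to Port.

Augment Depot→Port: bottleneck 8, flow now 8.
Augment Depot→x1→Port: bottleneck 3, flow now 11.
Augment Depot→x5→Port: bottleneck 8, flow now 19.
No augmenting path remains; maximum flow = 19.
In the residual graph, reachable from Depot: {Depot, x3, x4, x5}.
Min-cut edges: Depot→x1 (3), Depot→Port (8), x5→Port (8); capacity 3 + 8 + 8 = 19.
This cut is saturated, so no flow can exceed 19.

19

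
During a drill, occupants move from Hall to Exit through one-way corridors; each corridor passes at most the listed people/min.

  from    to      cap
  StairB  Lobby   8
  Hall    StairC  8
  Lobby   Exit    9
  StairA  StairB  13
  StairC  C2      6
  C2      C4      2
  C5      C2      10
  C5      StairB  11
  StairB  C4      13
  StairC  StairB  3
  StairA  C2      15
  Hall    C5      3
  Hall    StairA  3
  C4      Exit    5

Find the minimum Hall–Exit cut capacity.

Augment Hall→StairA→C2→C4→Exit: bottleneck 2, flow now 2.
Augment Hall→StairA→StairB→Lobby→Exit: bottleneck 1, flow now 3.
Augment Hall→C5→StairB→Lobby→Exit: bottleneck 3, flow now 6.
Augment Hall→StairC→StairB→Lobby→Exit: bottleneck 3, flow now 9.
Augment Hall→StairC→C2→StairA→StairB→Lobby→Exit: bottleneck 1, flow now 10. (uses reverse residual edge)
Augment Hall→StairC→C2→StairA→StairB→C4→Exit: bottleneck 1, flow now 11. (uses reverse residual edge)
No augmenting path remains; maximum flow = 11.
By max-flow min-cut, the minimum cut capacity equals the max flow.
In the residual graph, reachable from Hall: {Hall, StairC, C2}.
Min-cut edges: Hall→StairA (3), Hall→C5 (3), StairC→StairB (3), C2→C4 (2); capacity 3 + 3 + 3 + 2 = 11.

11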